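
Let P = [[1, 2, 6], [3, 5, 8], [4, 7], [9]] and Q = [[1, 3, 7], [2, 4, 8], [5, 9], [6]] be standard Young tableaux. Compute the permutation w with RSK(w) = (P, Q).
4 3 9 7 5 1 8 6 2

Reverse the RSK construction: for i from n down to 1, find the cell of Q containing i, remove the entry at that cell from P, and reverse-bump it up through P; the value ejected from row 1 is w(i).

Step i=9: Q has 9 at row 3, column 2; remove 7 from row 3 of P and reverse-bump: 7 enters row 2 and ejects 5; 5 enters row 1 and ejects 2. So w(9) = 2. P is now [[1, 5, 6], [3, 7, 8], [4], [9]].
Step i=8: Q has 8 at row 2, column 3; remove 8 from row 2 of P and reverse-bump: 8 enters row 1 and ejects 6. So w(8) = 6. P is now [[1, 5, 8], [3, 7], [4], [9]].
Step i=7: Q has 7 at row 1, column 3; remove that cell from P, ejecting 8. So w(7) = 8. P is now [[1, 5], [3, 7], [4], [9]].
Step i=6: Q has 6 at row 4, column 1; remove 9 from row 4 of P and reverse-bump: 9 enters row 3 and ejects 4; 4 enters row 2 and ejects 3; 3 enters row 1 and ejects 1. So w(6) = 1. P is now [[3, 5], [4, 7], [9]].
Step i=5: Q has 5 at row 3, column 1; remove 9 from row 3 of P and reverse-bump: 9 enters row 2 and ejects 7; 7 enters row 1 and ejects 5. So w(5) = 5. P is now [[3, 7], [4, 9]].
Step i=4: Q has 4 at row 2, column 2; remove 9 from row 2 of P and reverse-bump: 9 enters row 1 and ejects 7. So w(4) = 7. P is now [[3, 9], [4]].
Step i=3: Q has 3 at row 1, column 2; remove that cell from P, ejecting 9. So w(3) = 9. P is now [[3], [4]].
Step i=2: Q has 2 at row 2, column 1; remove 4 from row 2 of P and reverse-bump: 4 enters row 1 and ejects 3. So w(2) = 3. P is now [[4]].
Step i=1: Q has 1 at row 1, column 1; remove that cell from P, ejecting 4. So w(1) = 4. P is now [].

So w = 4 3 9 7 5 1 8 6 2.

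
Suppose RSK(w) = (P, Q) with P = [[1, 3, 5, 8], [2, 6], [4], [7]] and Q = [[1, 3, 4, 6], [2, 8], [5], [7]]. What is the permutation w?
Reverse the RSK construction: for i from n down to 1, find the cell of Q containing i, remove the entry at that cell from P, and reverse-bump it up through P; the value ejected from row 1 is w(i).

Step i=8: Q has 8 at row 2, column 2; remove 6 from row 2 of P and reverse-bump: 6 enters row 1 and ejects 5. So w(8) = 5. P is now [[1, 3, 6, 8], [2], [4], [7]].
Step i=7: Q has 7 at row 4, column 1; remove 7 from row 4 of P and reverse-bump: 7 enters row 3 and ejects 4; 4 enters row 2 and ejects 2; 2 enters row 1 and ejects 1. So w(7) = 1. P is now [[2, 3, 6, 8], [4], [7]].
Step i=6: Q has 6 at row 1, column 4; remove that cell from P, ejecting 8. So w(6) = 8. P is now [[2, 3, 6], [4], [7]].
Step i=5: Q has 5 at row 3, column 1; remove 7 from row 3 of P and reverse-bump: 7 enters row 2 and ejects 4; 4 enters row 1 and ejects 3. So w(5) = 3. P is now [[2, 4, 6], [7]].
Step i=4: Q has 4 at row 1, column 3; remove that cell from P, ejecting 6. So w(4) = 6. P is now [[2, 4], [7]].
Step i=3: Q has 3 at row 1, column 2; remove that cell from P, ejecting 4. So w(3) = 4. P is now [[2], [7]].
Step i=2: Q has 2 at row 2, column 1; remove 7 from row 2 of P and reverse-bump: 7 enters row 1 and ejects 2. So w(2) = 2. P is now [[7]].
Step i=1: Q has 1 at row 1, column 1; remove that cell from P, ejecting 7. So w(1) = 7. P is now [].

So w = 7 2 4 6 3 8 1 5.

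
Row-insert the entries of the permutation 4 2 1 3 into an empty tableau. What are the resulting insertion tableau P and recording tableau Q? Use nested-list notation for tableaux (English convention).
Insert each entry of the permutation into P by Schensted row insertion, recording in Q the position of each new cell.

Insert 4: appended to row 1. P = [[4]], Q = [[1]].
Insert 2: 2 bumps 4 from row 1; 4 starts row 2. P = [[2], [4]], Q = [[1], [2]].
Insert 1: 1 bumps 2 from row 1; 2 bumps 4 from row 2; 4 starts row 3. P = [[1], [2], [4]], Q = [[1], [2], [3]].
Insert 3: appended to row 1. P = [[1, 3], [2], [4]], Q = [[1, 4], [2], [3]].

So P = [[1, 3], [2], [4]], Q = [[1, 4], [2], [3]].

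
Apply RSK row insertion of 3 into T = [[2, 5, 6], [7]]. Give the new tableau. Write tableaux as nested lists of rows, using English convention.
In row 1, 3 replaces 5 (the leftmost entry greater than 3); 5 is bumped to row 2. In row 2, 5 replaces 7 (the leftmost entry greater than 5); 7 is bumped to row 3. 7 starts a new row 3. The new tableau is [[2, 3, 6], [5], [7]].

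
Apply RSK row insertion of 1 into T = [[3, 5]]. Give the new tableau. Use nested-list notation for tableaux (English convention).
[[1, 5], [3]]

In row 1, 1 replaces 3 (the leftmost entry greater than 1); 3 is bumped to row 2. 3 starts a new row 2. The new tableau is [[1, 5], [3]].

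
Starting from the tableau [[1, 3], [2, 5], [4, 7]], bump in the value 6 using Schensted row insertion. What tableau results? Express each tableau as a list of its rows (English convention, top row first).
[[1, 3, 6], [2, 5], [4, 7]]

6 is larger than every entry of row 1, so it is appended to row 1. The new tableau is [[1, 3, 6], [2, 5], [4, 7]].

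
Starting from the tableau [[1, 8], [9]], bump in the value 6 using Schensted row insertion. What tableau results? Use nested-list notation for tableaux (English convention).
[[1, 6], [8], [9]]

In row 1, 6 replaces 8 (the leftmost entry greater than 6); 8 is bumped to row 2. In row 2, 8 replaces 9 (the leftmost entry greater than 8); 9 is bumped to row 3. 9 starts a new row 3. The new tableau is [[1, 6], [8], [9]].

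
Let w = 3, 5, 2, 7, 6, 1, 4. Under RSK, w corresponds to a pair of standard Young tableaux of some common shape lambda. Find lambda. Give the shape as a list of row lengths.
Row-insert each entry into an empty tableau.

After inserting 3: P = [[3]].
After inserting 5: P = [[3, 5]].
After inserting 2: P = [[2, 5], [3]].
After inserting 7: P = [[2, 5, 7], [3]].
After inserting 6: P = [[2, 5, 6], [3, 7]].
After inserting 1: P = [[1, 5, 6], [2, 7], [3]].
After inserting 4: P = [[1, 4, 6], [2, 5], [3, 7]].

The final insertion tableau P = [[1, 4, 6], [2, 5], [3, 7]] has shape [3, 2, 2].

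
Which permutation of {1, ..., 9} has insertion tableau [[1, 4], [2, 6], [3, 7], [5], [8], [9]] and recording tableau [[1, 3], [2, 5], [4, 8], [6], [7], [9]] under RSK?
Reverse the RSK construction: for i from n down to 1, find the cell of Q containing i, remove the entry at that cell from P, and reverse-bump it up through P; the value ejected from row 1 is w(i).

Step i=9: Q has 9 at row 6, column 1; remove 9 from row 6 of P and reverse-bump: 9 enters row 5 and ejects 8; 8 enters row 4 and ejects 5; 5 enters row 3 and ejects 3; 3 enters row 2 and ejects 2; 2 enters row 1 and ejects 1. So w(9) = 1. P is now [[2, 4], [3, 6], [5, 7], [8], [9]].
Step i=8: Q has 8 at row 3, column 2; remove 7 from row 3 of P and reverse-bump: 7 enters row 2 and ejects 6; 6 enters row 1 and ejects 4. So w(8) = 4. P is now [[2, 6], [3, 7], [5], [8], [9]].
Step i=7: Q has 7 at row 5, column 1; remove 9 from row 5 of P and reverse-bump: 9 enters row 4 and ejects 8; 8 enters row 3 and ejects 5; 5 enters row 2 and ejects 3; 3 enters row 1 and ejects 2. So w(7) = 2. P is now [[3, 6], [5, 7], [8], [9]].
Step i=6: Q has 6 at row 4, column 1; remove 9 from row 4 of P and reverse-bump: 9 enters row 3 and ejects 8; 8 enters row 2 and ejects 7; 7 enters row 1 and ejects 6. So w(6) = 6. P is now [[3, 7], [5, 8], [9]].
Step i=5: Q has 5 at row 2, column 2; remove 8 from row 2 of P and reverse-bump: 8 enters row 1 and ejects 7. So w(5) = 7. P is now [[3, 8], [5], [9]].
Step i=4: Q has 4 at row 3, column 1; remove 9 from row 3 of P and reverse-bump: 9 enters row 2 and ejects 5; 5 enters row 1 and ejects 3. So w(4) = 3. P is now [[5, 8], [9]].
Step i=3: Q has 3 at row 1, column 2; remove that cell from P, ejecting 8. So w(3) = 8. P is now [[5], [9]].
Step i=2: Q has 2 at row 2, column 1; remove 9 from row 2 of P and reverse-bump: 9 enters row 1 and ejects 5. So w(2) = 5. P is now [[9]].
Step i=1: Q has 1 at row 1, column 1; remove that cell from P, ejecting 9. So w(1) = 9. P is now [].

So w = 9 5 8 3 7 6 2 4 1.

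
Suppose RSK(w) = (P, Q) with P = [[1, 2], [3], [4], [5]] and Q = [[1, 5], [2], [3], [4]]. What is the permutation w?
Reverse RSK: for i = n, n-1, ..., 1, locate i in Q, remove the corresponding corner cell from P, and reverse-bump its entry up through P; the value ejected from row 1 is w(i).

So w = 5 4 3 1 2.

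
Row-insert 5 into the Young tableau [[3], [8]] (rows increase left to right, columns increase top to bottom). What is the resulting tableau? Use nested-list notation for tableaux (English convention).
5 is larger than every entry of row 1, so it is appended to row 1. The new tableau is [[3, 5], [8]].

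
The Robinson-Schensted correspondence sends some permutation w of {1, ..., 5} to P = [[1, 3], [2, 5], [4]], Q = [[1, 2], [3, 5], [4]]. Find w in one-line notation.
4 5 2 1 3

Reverse the RSK construction: for i from n down to 1, find the cell of Q containing i, remove the entry at that cell from P, and reverse-bump it up through P; the value ejected from row 1 is w(i).

Step i=5: Q has 5 at row 2, column 2; remove 5 from row 2 of P and reverse-bump: 5 enters row 1 and ejects 3. So w(5) = 3. P is now [[1, 5], [2], [4]].
Step i=4: Q has 4 at row 3, column 1; remove 4 from row 3 of P and reverse-bump: 4 enters row 2 and ejects 2; 2 enters row 1 and ejects 1. So w(4) = 1. P is now [[2, 5], [4]].
Step i=3: Q has 3 at row 2, column 1; remove 4 from row 2 of P and reverse-bump: 4 enters row 1 and ejects 2. So w(3) = 2. P is now [[4, 5]].
Step i=2: Q has 2 at row 1, column 2; remove that cell from P, ejecting 5. So w(2) = 5. P is now [[4]].
Step i=1: Q has 1 at row 1, column 1; remove that cell from P, ejecting 4. So w(1) = 4. P is now [].

So w = 4 5 2 1 3.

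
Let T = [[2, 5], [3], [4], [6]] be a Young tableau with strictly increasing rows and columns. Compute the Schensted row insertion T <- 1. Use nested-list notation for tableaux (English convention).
[[1, 5], [2], [3], [4], [6]]

In row 1, 1 replaces 2 (the leftmost entry greater than 1); 2 is bumped to row 2. In row 2, 2 replaces 3 (the leftmost entry greater than 2); 3 is bumped to row 3. In row 3, 3 replaces 4 (the leftmost entry greater than 3); 4 is bumped to row 4. In row 4, 4 replaces 6 (the leftmost entry greater than 4); 6 is bumped to row 5. 6 starts a new row 5. The new tableau is [[1, 5], [2], [3], [4], [6]].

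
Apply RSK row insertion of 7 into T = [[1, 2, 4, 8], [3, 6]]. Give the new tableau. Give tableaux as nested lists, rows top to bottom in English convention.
[[1, 2, 4, 7], [3, 6, 8]]

In row 1, 7 replaces 8 (the leftmost entry greater than 7); 8 is bumped to row 2. 8 is appended to row 2. The new tableau is [[1, 2, 4, 7], [3, 6, 8]].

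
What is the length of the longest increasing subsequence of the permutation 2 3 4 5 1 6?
5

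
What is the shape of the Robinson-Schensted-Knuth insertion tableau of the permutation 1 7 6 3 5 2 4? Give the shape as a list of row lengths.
[3, 2, 1, 1]

Row-insert each entry into an empty tableau.

After inserting 1: P = [[1]].
After inserting 7: P = [[1, 7]].
After inserting 6: P = [[1, 6], [7]].
After inserting 3: P = [[1, 3], [6], [7]].
After inserting 5: P = [[1, 3, 5], [6], [7]].
After inserting 2: P = [[1, 2, 5], [3], [6], [7]].
After inserting 4: P = [[1, 2, 4], [3, 5], [6], [7]].

The final insertion tableau P = [[1, 2, 4], [3, 5], [6], [7]] has shape [3, 2, 1, 1].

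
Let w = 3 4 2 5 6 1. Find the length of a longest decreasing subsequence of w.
3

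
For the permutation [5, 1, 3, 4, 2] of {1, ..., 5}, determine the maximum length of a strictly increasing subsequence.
3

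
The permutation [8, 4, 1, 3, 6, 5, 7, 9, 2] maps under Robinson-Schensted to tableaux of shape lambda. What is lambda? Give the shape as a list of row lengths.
Row-insert each entry into an empty tableau.

After inserting 8: P = [[8]].
After inserting 4: P = [[4], [8]].
After inserting 1: P = [[1], [4], [8]].
After inserting 3: P = [[1, 3], [4], [8]].
After inserting 6: P = [[1, 3, 6], [4], [8]].
After inserting 5: P = [[1, 3, 5], [4, 6], [8]].
After inserting 7: P = [[1, 3, 5, 7], [4, 6], [8]].
After inserting 9: P = [[1, 3, 5, 7, 9], [4, 6], [8]].
After inserting 2: P = [[1, 2, 5, 7, 9], [3, 6], [4], [8]].

The final insertion tableau P = [[1, 2, 5, 7, 9], [3, 6], [4], [8]] has shape [5, 2, 1, 1].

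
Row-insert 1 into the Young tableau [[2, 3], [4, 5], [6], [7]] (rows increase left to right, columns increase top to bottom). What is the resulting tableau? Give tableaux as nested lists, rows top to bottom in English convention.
In row 1, 1 replaces 2 (the leftmost entry greater than 1); 2 is bumped to row 2. In row 2, 2 replaces 4 (the leftmost entry greater than 2); 4 is bumped to row 3. In row 3, 4 replaces 6 (the leftmost entry greater than 4); 6 is bumped to row 4. In row 4, 6 replaces 7 (the leftmost entry greater than 6); 7 is bumped to row 5. 7 starts a new row 5. The new tableau is [[1, 3], [2, 5], [4], [6], [7]].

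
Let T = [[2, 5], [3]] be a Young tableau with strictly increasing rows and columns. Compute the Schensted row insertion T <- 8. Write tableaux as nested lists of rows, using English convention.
[[2, 5, 8], [3]]

8 is larger than every entry of row 1, so it is appended to row 1. The new tableau is [[2, 5, 8], [3]].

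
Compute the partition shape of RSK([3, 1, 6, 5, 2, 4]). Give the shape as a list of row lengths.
Row-insert each entry into an empty tableau.

After inserting 3: P = [[3]].
After inserting 1: P = [[1], [3]].
After inserting 6: P = [[1, 6], [3]].
After inserting 5: P = [[1, 5], [3, 6]].
After inserting 2: P = [[1, 2], [3, 5], [6]].
After inserting 4: P = [[1, 2, 4], [3, 5], [6]].

The final insertion tableau P = [[1, 2, 4], [3, 5], [6]] has shape [3, 2, 1].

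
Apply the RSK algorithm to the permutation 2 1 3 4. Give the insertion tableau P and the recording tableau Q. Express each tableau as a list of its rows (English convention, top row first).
Insert each entry of the permutation into P by Schensted row insertion, recording in Q the position of each new cell.

Insert 2: appended to row 1. P = [[2]].
Insert 1: 1 bumps 2 from row 1; 2 starts row 2. P = [[1], [2]].
Insert 3: appended to row 1. P = [[1, 3], [2]].
Insert 4: appended to row 1. P = [[1, 3, 4], [2]].

So P = [[1, 3, 4], [2]], Q = [[1, 3, 4], [2]].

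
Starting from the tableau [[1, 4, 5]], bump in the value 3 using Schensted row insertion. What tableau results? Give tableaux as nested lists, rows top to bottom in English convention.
[[1, 3, 5], [4]]

In row 1, 3 replaces 4 (the leftmost entry greater than 3); 4 is bumped to row 2. 4 starts a new row 2. The new tableau is [[1, 3, 5], [4]].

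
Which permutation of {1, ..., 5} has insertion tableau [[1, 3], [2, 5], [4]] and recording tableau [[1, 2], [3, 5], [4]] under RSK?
Reverse RSK: for i = n, n-1, ..., 1, locate i in Q, remove the corresponding corner cell from P, and reverse-bump its entry up through P; the value ejected from row 1 is w(i).

So w = 4 5 2 1 3.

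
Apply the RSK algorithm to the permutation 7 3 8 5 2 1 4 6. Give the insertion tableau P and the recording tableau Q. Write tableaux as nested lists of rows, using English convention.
Insert each entry of the permutation into P by Schensted row insertion, recording in Q the position of each new cell.

Insert 7: appended to row 1. P = [[7]].
Insert 3: 3 bumps 7 from row 1; 7 starts row 2. P = [[3], [7]].
Insert 8: appended to row 1. P = [[3, 8], [7]].
Insert 5: 5 bumps 8 from row 1; 8 appends to row 2. P = [[3, 5], [7, 8]].
Insert 2: 2 bumps 3 from row 1; 3 bumps 7 from row 2; 7 starts row 3. P = [[2, 5], [3, 8], [7]].
Insert 1: 1 bumps 2 from row 1; 2 bumps 3 from row 2; 3 bumps 7 from row 3; 7 starts row 4. P = [[1, 5], [2, 8], [3], [7]].
Insert 4: 4 bumps 5 from row 1; 5 bumps 8 from row 2; 8 appends to row 3. P = [[1, 4], [2, 5], [3, 8], [7]].
Insert 6: appended to row 1. P = [[1, 4, 6], [2, 5], [3, 8], [7]].

So P = [[1, 4, 6], [2, 5], [3, 8], [7]], Q = [[1, 3, 8], [2, 4], [5, 7], [6]].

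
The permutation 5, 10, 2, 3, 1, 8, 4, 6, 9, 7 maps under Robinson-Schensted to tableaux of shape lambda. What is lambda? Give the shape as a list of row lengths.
Row-insert each entry into an empty tableau.

After inserting 5: P = [[5]].
After inserting 10: P = [[5, 10]].
After inserting 2: P = [[2, 10], [5]].
After inserting 3: P = [[2, 3], [5, 10]].
After inserting 1: P = [[1, 3], [2, 10], [5]].
After inserting 8: P = [[1, 3, 8], [2, 10], [5]].
After inserting 4: P = [[1, 3, 4], [2, 8], [5, 10]].
After inserting 6: P = [[1, 3, 4, 6], [2, 8], [5, 10]].
After inserting 9: P = [[1, 3, 4, 6, 9], [2, 8], [5, 10]].
After inserting 7: P = [[1, 3, 4, 6, 7], [2, 8, 9], [5, 10]].

The final insertion tableau P = [[1, 3, 4, 6, 7], [2, 8, 9], [5, 10]] has shape [5, 3, 2].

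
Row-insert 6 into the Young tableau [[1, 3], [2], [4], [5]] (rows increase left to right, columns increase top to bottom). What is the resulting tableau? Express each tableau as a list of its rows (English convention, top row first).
6 is larger than every entry of row 1, so it is appended to row 1. The new tableau is [[1, 3, 6], [2], [4], [5]].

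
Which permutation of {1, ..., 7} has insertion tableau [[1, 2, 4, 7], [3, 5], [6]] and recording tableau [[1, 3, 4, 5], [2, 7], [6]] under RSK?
6 1 3 5 7 2 4

Reverse the RSK construction: for i from n down to 1, find the cell of Q containing i, remove the entry at that cell from P, and reverse-bump it up through P; the value ejected from row 1 is w(i).

Step i=7: Q has 7 at row 2, column 2; remove 5 from row 2 of P and reverse-bump: 5 enters row 1 and ejects 4. So w(7) = 4. P is now [[1, 2, 5, 7], [3], [6]].
Step i=6: Q has 6 at row 3, column 1; remove 6 from row 3 of P and reverse-bump: 6 enters row 2 and ejects 3; 3 enters row 1 and ejects 2. So w(6) = 2. P is now [[1, 3, 5, 7], [6]].
Step i=5: Q has 5 at row 1, column 4; remove that cell from P, ejecting 7. So w(5) = 7. P is now [[1, 3, 5], [6]].
Step i=4: Q has 4 at row 1, column 3; remove that cell from P, ejecting 5. So w(4) = 5. P is now [[1, 3], [6]].
Step i=3: Q has 3 at row 1, column 2; remove that cell from P, ejecting 3. So w(3) = 3. P is now [[1], [6]].
Step i=2: Q has 2 at row 2, column 1; remove 6 from row 2 of P and reverse-bump: 6 enters row 1 and ejects 1. So w(2) = 1. P is now [[6]].
Step i=1: Q has 1 at row 1, column 1; remove that cell from P, ejecting 6. So w(1) = 6. P is now [].

So w = 6 1 3 5 7 2 4.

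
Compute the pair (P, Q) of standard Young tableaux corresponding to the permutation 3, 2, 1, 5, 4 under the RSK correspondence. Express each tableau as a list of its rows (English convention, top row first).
P = [[1, 4], [2, 5], [3]], Q = [[1, 4], [2, 5], [3]]

Insert each entry of the permutation into P by Schensted row insertion, recording in Q the position of each new cell.

Insert 3: appended to row 1. P = [[3]].
Insert 2: 2 bumps 3 from row 1; 3 starts row 2. P = [[2], [3]].
Insert 1: 1 bumps 2 from row 1; 2 bumps 3 from row 2; 3 starts row 3. P = [[1], [2], [3]].
Insert 5: appended to row 1. P = [[1, 5], [2], [3]].
Insert 4: 4 bumps 5 from row 1; 5 appends to row 2. P = [[1, 4], [2, 5], [3]].

So P = [[1, 4], [2, 5], [3]], Q = [[1, 4], [2, 5], [3]].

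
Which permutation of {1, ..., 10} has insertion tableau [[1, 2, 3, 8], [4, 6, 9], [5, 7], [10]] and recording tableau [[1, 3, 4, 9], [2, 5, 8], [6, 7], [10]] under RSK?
Reverse the RSK construction: for i from n down to 1, find the cell of Q containing i, remove the entry at that cell from P, and reverse-bump it up through P; the value ejected from row 1 is w(i).

Step i=10: Q has 10 at row 4, column 1; remove 10 from row 4 of P and reverse-bump: 10 enters row 3 and ejects 7; 7 enters row 2 and ejects 6; 6 enters row 1 and ejects 3. So w(10) = 3. P is now [[1, 2, 6, 8], [4, 7, 9], [5, 10]].
Step i=9: Q has 9 at row 1, column 4; remove that cell from P, ejecting 8. So w(9) = 8. P is now [[1, 2, 6], [4, 7, 9], [5, 10]].
Step i=8: Q has 8 at row 2, column 3; remove 9 from row 2 of P and reverse-bump: 9 enters row 1 and ejects 6. So w(8) = 6. P is now [[1, 2, 9], [4, 7], [5, 10]].
Step i=7: Q has 7 at row 3, column 2; remove 10 from row 3 of P and reverse-bump: 10 enters row 2 and ejects 7; 7 enters row 1 and ejects 2. So w(7) = 2. P is now [[1, 7, 9], [4, 10], [5]].
Step i=6: Q has 6 at row 3, column 1; remove 5 from row 3 of P and reverse-bump: 5 enters row 2 and ejects 4; 4 enters row 1 and ejects 1. So w(6) = 1. P is now [[4, 7, 9], [5, 10]].
Step i=5: Q has 5 at row 2, column 2; remove 10 from row 2 of P and reverse-bump: 10 enters row 1 and ejects 9. So w(5) = 9. P is now [[4, 7, 10], [5]].
Step i=4: Q has 4 at row 1, column 3; remove that cell from P, ejecting 10. So w(4) = 10. P is now [[4, 7], [5]].
Step i=3: Q has 3 at row 1, column 2; remove that cell from P, ejecting 7. So w(3) = 7. P is now [[4], [5]].
Step i=2: Q has 2 at row 2, column 1; remove 5 from row 2 of P and reverse-bump: 5 enters row 1 and ejects 4. So w(2) = 4. P is now [[5]].
Step i=1: Q has 1 at row 1, column 1; remove that cell from P, ejecting 5. So w(1) = 5. P is now [].

So w = 5 4 7 10 9 1 2 6 8 3.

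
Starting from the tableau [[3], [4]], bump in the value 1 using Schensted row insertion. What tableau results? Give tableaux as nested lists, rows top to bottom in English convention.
[[1], [3], [4]]

In row 1, 1 replaces 3 (the leftmost entry greater than 1); 3 is bumped to row 2. In row 2, 3 replaces 4 (the leftmost entry greater than 3); 4 is bumped to row 3. 4 starts a new row 3. The new tableau is [[1], [3], [4]].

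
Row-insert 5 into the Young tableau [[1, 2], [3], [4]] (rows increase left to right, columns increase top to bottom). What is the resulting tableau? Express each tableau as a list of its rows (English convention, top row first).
5 is larger than every entry of row 1, so it is appended to row 1. The new tableau is [[1, 2, 5], [3], [4]].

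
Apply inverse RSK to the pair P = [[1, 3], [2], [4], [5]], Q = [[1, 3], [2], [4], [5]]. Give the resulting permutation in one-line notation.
Reverse the RSK construction: for i from n down to 1, find the cell of Q containing i, remove the entry at that cell from P, and reverse-bump it up through P; the value ejected from row 1 is w(i).

Step i=5: Q has 5 at row 4, column 1; remove 5 from row 4 of P and reverse-bump: 5 enters row 3 and ejects 4; 4 enters row 2 and ejects 2; 2 enters row 1 and ejects 1. So w(5) = 1. P is now [[2, 3], [4], [5]].
Step i=4: Q has 4 at row 3, column 1; remove 5 from row 3 of P and reverse-bump: 5 enters row 2 and ejects 4; 4 enters row 1 and ejects 3. So w(4) = 3. P is now [[2, 4], [5]].
Step i=3: Q has 3 at row 1, column 2; remove that cell from P, ejecting 4. So w(3) = 4. P is now [[2], [5]].
Step i=2: Q has 2 at row 2, column 1; remove 5 from row 2 of P and reverse-bump: 5 enters row 1 and ejects 2. So w(2) = 2. P is now [[5]].
Step i=1: Q has 1 at row 1, column 1; remove that cell from P, ejecting 5. So w(1) = 5. P is now [].

So w = 5 2 4 3 1.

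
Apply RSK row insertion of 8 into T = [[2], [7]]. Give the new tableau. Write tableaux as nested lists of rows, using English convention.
8 is larger than every entry of row 1, so it is appended to row 1. The new tableau is [[2, 8], [7]].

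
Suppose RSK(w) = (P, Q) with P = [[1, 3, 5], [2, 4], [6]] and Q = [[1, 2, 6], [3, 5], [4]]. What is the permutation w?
Reverse the RSK construction: for i from n down to 1, find the cell of Q containing i, remove the entry at that cell from P, and reverse-bump it up through P; the value ejected from row 1 is w(i).

Step i=6: Q has 6 at row 1, column 3; remove that cell from P, ejecting 5. So w(6) = 5. P is now [[1, 3], [2, 4], [6]].
Step i=5: Q has 5 at row 2, column 2; remove 4 from row 2 of P and reverse-bump: 4 enters row 1 and ejects 3. So w(5) = 3. P is now [[1, 4], [2], [6]].
Step i=4: Q has 4 at row 3, column 1; remove 6 from row 3 of P and reverse-bump: 6 enters row 2 and ejects 2; 2 enters row 1 and ejects 1. So w(4) = 1. P is now [[2, 4], [6]].
Step i=3: Q has 3 at row 2, column 1; remove 6 from row 2 of P and reverse-bump: 6 enters row 1 and ejects 4. So w(3) = 4. P is now [[2, 6]].
Step i=2: Q has 2 at row 1, column 2; remove that cell from P, ejecting 6. So w(2) = 6. P is now [[2]].
Step i=1: Q has 1 at row 1, column 1; remove that cell from P, ejecting 2. So w(1) = 2. P is now [].

So w = 2 6 4 1 3 5.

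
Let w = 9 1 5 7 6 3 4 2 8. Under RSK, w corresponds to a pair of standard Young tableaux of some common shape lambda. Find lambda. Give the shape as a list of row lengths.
[4, 2, 1, 1, 1]

RSK row insertion gives P = [[1, 2, 4, 8], [3, 6], [5], [7], [9]], which has shape [4, 2, 1, 1, 1].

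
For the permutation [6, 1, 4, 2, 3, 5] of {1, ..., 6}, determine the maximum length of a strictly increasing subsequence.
4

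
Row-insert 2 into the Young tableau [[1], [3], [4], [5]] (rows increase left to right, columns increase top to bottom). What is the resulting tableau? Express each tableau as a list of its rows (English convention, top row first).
[[1, 2], [3], [4], [5]]

2 is larger than every entry of row 1, so it is appended to row 1. The new tableau is [[1, 2], [3], [4], [5]].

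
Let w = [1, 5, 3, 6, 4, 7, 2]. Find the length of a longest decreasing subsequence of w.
3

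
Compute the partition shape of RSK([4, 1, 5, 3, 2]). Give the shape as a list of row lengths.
[2, 2, 1]

Row-insert each entry into an empty tableau.

After inserting 4: P = [[4]].
After inserting 1: P = [[1], [4]].
After inserting 5: P = [[1, 5], [4]].
After inserting 3: P = [[1, 3], [4, 5]].
After inserting 2: P = [[1, 2], [3, 5], [4]].

The final insertion tableau P = [[1, 2], [3, 5], [4]] has shape [2, 2, 1].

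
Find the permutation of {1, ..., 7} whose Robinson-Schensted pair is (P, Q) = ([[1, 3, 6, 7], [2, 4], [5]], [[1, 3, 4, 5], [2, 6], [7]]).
Reverse the RSK construction: for i from n down to 1, find the cell of Q containing i, remove the entry at that cell from P, and reverse-bump it up through P; the value ejected from row 1 is w(i).

Step i=7: Q has 7 at row 3, column 1; remove 5 from row 3 of P and reverse-bump: 5 enters row 2 and ejects 4; 4 enters row 1 and ejects 3. So w(7) = 3. P is now [[1, 4, 6, 7], [2, 5]].
Step i=6: Q has 6 at row 2, column 2; remove 5 from row 2 of P and reverse-bump: 5 enters row 1 and ejects 4. So w(6) = 4. P is now [[1, 5, 6, 7], [2]].
Step i=5: Q has 5 at row 1, column 4; remove that cell from P, ejecting 7. So w(5) = 7. P is now [[1, 5, 6], [2]].
Step i=4: Q has 4 at row 1, column 3; remove that cell from P, ejecting 6. So w(4) = 6. P is now [[1, 5], [2]].
Step i=3: Q has 3 at row 1, column 2; remove that cell from P, ejecting 5. So w(3) = 5. P is now [[1], [2]].
Step i=2: Q has 2 at row 2, column 1; remove 2 from row 2 of P and reverse-bump: 2 enters row 1 and ejects 1. So w(2) = 1. P is now [[2]].
Step i=1: Q has 1 at row 1, column 1; remove that cell from P, ejecting 2. So w(1) = 2. P is now [].

So w = 2 1 5 6 7 4 3.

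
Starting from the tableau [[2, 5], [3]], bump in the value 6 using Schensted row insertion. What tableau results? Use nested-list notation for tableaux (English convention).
6 is larger than every entry of row 1, so it is appended to row 1. The new tableau is [[2, 5, 6], [3]].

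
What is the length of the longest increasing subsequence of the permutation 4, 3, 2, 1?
1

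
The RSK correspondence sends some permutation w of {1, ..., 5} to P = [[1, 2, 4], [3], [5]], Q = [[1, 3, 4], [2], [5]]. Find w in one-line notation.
Reverse the RSK construction: for i from n down to 1, find the cell of Q containing i, remove the entry at that cell from P, and reverse-bump it up through P; the value ejected from row 1 is w(i).

Step i=5: Q has 5 at row 3, column 1; remove 5 from row 3 of P and reverse-bump: 5 enters row 2 and ejects 3; 3 enters row 1 and ejects 2. So w(5) = 2. P is now [[1, 3, 4], [5]].
Step i=4: Q has 4 at row 1, column 3; remove that cell from P, ejecting 4. So w(4) = 4. P is now [[1, 3], [5]].
Step i=3: Q has 3 at row 1, column 2; remove that cell from P, ejecting 3. So w(3) = 3. P is now [[1], [5]].
Step i=2: Q has 2 at row 2, column 1; remove 5 from row 2 of P and reverse-bump: 5 enters row 1 and ejects 1. So w(2) = 1. P is now [[5]].
Step i=1: Q has 1 at row 1, column 1; remove that cell from P, ejecting 5. So w(1) = 5. P is now [].

So w = 5 1 3 4 2.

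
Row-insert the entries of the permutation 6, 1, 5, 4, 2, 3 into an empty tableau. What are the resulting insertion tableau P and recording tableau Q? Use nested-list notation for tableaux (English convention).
P = [[1, 2, 3], [4], [5], [6]], Q = [[1, 3, 6], [2], [4], [5]]

Insert each entry of the permutation into P by Schensted row insertion, recording in Q the position of each new cell.

After inserting 6: P = [[6]].
After inserting 1: P = [[1], [6]].
After inserting 5: P = [[1, 5], [6]].
After inserting 4: P = [[1, 4], [5], [6]].
After inserting 2: P = [[1, 2], [4], [5], [6]].
After inserting 3: P = [[1, 2, 3], [4], [5], [6]].

So P = [[1, 2, 3], [4], [5], [6]], Q = [[1, 3, 6], [2], [4], [5]].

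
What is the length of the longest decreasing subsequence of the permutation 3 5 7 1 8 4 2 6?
3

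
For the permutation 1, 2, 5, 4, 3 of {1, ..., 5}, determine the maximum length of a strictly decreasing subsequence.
3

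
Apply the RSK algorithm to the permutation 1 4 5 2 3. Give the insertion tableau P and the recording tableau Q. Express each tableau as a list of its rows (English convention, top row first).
Insert each entry of the permutation into P by Schensted row insertion, recording in Q the position of each new cell.

Insert 1: appended to row 1. P = [[1]].
Insert 4: appended to row 1. P = [[1, 4]].
Insert 5: appended to row 1. P = [[1, 4, 5]].
Insert 2: 2 bumps 4 from row 1; 4 starts row 2. P = [[1, 2, 5], [4]].
Insert 3: 3 bumps 5 from row 1; 5 appends to row 2. P = [[1, 2, 3], [4, 5]].

So P = [[1, 2, 3], [4, 5]], Q = [[1, 2, 3], [4, 5]].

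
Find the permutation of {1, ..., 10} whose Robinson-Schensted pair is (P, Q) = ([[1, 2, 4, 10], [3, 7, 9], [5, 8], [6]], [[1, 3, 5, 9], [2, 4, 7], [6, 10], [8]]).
6 1 8 5 9 3 7 2 10 4

Reverse the RSK construction: for i from n down to 1, find the cell of Q containing i, remove the entry at that cell from P, and reverse-bump it up through P; the value ejected from row 1 is w(i).

Step i=10: Q has 10 at row 3, column 2; remove 8 from row 3 of P and reverse-bump: 8 enters row 2 and ejects 7; 7 enters row 1 and ejects 4. So w(10) = 4. P is now [[1, 2, 7, 10], [3, 8, 9], [5], [6]].
Step i=9: Q has 9 at row 1, column 4; remove that cell from P, ejecting 10. So w(9) = 10. P is now [[1, 2, 7], [3, 8, 9], [5], [6]].
Step i=8: Q has 8 at row 4, column 1; remove 6 from row 4 of P and reverse-bump: 6 enters row 3 and ejects 5; 5 enters row 2 and ejects 3; 3 enters row 1 and ejects 2. So w(8) = 2. P is now [[1, 3, 7], [5, 8, 9], [6]].
Step i=7: Q has 7 at row 2, column 3; remove 9 from row 2 of P and reverse-bump: 9 enters row 1 and ejects 7. So w(7) = 7. P is now [[1, 3, 9], [5, 8], [6]].
Step i=6: Q has 6 at row 3, column 1; remove 6 from row 3 of P and reverse-bump: 6 enters row 2 and ejects 5; 5 enters row 1 and ejects 3. So w(6) = 3. P is now [[1, 5, 9], [6, 8]].
Step i=5: Q has 5 at row 1, column 3; remove that cell from P, ejecting 9. So w(5) = 9. P is now [[1, 5], [6, 8]].
Step i=4: Q has 4 at row 2, column 2; remove 8 from row 2 of P and reverse-bump: 8 enters row 1 and ejects 5. So w(4) = 5. P is now [[1, 8], [6]].
Step i=3: Q has 3 at row 1, column 2; remove that cell from P, ejecting 8. So w(3) = 8. P is now [[1], [6]].
Step i=2: Q has 2 at row 2, column 1; remove 6 from row 2 of P and reverse-bump: 6 enters row 1 and ejects 1. So w(2) = 1. P is now [[6]].
Step i=1: Q has 1 at row 1, column 1; remove that cell from P, ejecting 6. So w(1) = 6. P is now [].

So w = 6 1 8 5 9 3 7 2 10 4.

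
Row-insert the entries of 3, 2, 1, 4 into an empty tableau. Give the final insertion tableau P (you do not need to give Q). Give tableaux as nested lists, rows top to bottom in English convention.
Insert 3: appended to row 1. P = [[3]].
Insert 2: 2 bumps 3 from row 1; 3 starts row 2. P = [[2], [3]].
Insert 1: 1 bumps 2 from row 1; 2 bumps 3 from row 2; 3 starts row 3. P = [[1], [2], [3]].
Insert 4: appended to row 1. P = [[1, 4], [2], [3]].

So P = [[1, 4], [2], [3]].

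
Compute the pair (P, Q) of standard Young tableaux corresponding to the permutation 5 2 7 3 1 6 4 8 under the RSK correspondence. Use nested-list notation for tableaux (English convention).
Insert each entry of the permutation into P by Schensted row insertion, recording in Q the position of each new cell.

Insert 5: appended to row 1. P = [[5]], Q = [[1]].
Insert 2: 2 bumps 5 from row 1; 5 starts row 2. P = [[2], [5]], Q = [[1], [2]].
Insert 7: appended to row 1. P = [[2, 7], [5]], Q = [[1, 3], [2]].
Insert 3: 3 bumps 7 from row 1; 7 appends to row 2. P = [[2, 3], [5, 7]], Q = [[1, 3], [2, 4]].
Insert 1: 1 bumps 2 from row 1; 2 bumps 5 from row 2; 5 starts row 3. P = [[1, 3], [2, 7], [5]], Q = [[1, 3], [2, 4], [5]].
Insert 6: appended to row 1. P = [[1, 3, 6], [2, 7], [5]], Q = [[1, 3, 6], [2, 4], [5]].
Insert 4: 4 bumps 6 from row 1; 6 bumps 7 from row 2; 7 appends to row 3. P = [[1, 3, 4], [2, 6], [5, 7]], Q = [[1, 3, 6], [2, 4], [5, 7]].
Insert 8: appended to row 1. P = [[1, 3, 4, 8], [2, 6], [5, 7]], Q = [[1, 3, 6, 8], [2, 4], [5, 7]].

So P = [[1, 3, 4, 8], [2, 6], [5, 7]], Q = [[1, 3, 6, 8], [2, 4], [5, 7]].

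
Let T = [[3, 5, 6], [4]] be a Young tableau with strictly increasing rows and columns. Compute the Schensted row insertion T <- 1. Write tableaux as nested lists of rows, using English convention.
In row 1, 1 replaces 3 (the leftmost entry greater than 1); 3 is bumped to row 2. In row 2, 3 replaces 4 (the leftmost entry greater than 3); 4 is bumped to row 3. 4 starts a new row 3. The new tableau is [[1, 5, 6], [3], [4]].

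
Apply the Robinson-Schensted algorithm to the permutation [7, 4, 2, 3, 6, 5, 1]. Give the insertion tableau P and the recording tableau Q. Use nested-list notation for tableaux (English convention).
Insert each entry of the permutation into P by Schensted row insertion, recording in Q the position of each new cell.

Insert 7: appended to row 1. P = [[7]], Q = [[1]].
Insert 4: 4 bumps 7 from row 1; 7 starts row 2. P = [[4], [7]], Q = [[1], [2]].
Insert 2: 2 bumps 4 from row 1; 4 bumps 7 from row 2; 7 starts row 3. P = [[2], [4], [7]], Q = [[1], [2], [3]].
Insert 3: appended to row 1. P = [[2, 3], [4], [7]], Q = [[1, 4], [2], [3]].
Insert 6: appended to row 1. P = [[2, 3, 6], [4], [7]], Q = [[1, 4, 5], [2], [3]].
Insert 5: 5 bumps 6 from row 1; 6 appends to row 2. P = [[2, 3, 5], [4, 6], [7]], Q = [[1, 4, 5], [2, 6], [3]].
Insert 1: 1 bumps 2 from row 1; 2 bumps 4 from row 2; 4 bumps 7 from row 3; 7 starts row 4. P = [[1, 3, 5], [2, 6], [4], [7]], Q = [[1, 4, 5], [2, 6], [3], [7]].

So P = [[1, 3, 5], [2, 6], [4], [7]], Q = [[1, 4, 5], [2, 6], [3], [7]].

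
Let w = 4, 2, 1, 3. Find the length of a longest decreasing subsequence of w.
3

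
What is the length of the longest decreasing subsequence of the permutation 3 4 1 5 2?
2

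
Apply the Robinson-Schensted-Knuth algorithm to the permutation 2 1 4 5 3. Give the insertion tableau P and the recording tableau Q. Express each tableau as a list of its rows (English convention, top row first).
P = [[1, 3, 5], [2, 4]], Q = [[1, 3, 4], [2, 5]]

Insert each entry of the permutation into P by Schensted row insertion, recording in Q the position of each new cell.

Insert 2: appended to row 1. P = [[2]], Q = [[1]].
Insert 1: 1 bumps 2 from row 1; 2 starts row 2. P = [[1], [2]], Q = [[1], [2]].
Insert 4: appended to row 1. P = [[1, 4], [2]], Q = [[1, 3], [2]].
Insert 5: appended to row 1. P = [[1, 4, 5], [2]], Q = [[1, 3, 4], [2]].
Insert 3: 3 bumps 4 from row 1; 4 appends to row 2. P = [[1, 3, 5], [2, 4]], Q = [[1, 3, 4], [2, 5]].

So P = [[1, 3, 5], [2, 4]], Q = [[1, 3, 4], [2, 5]].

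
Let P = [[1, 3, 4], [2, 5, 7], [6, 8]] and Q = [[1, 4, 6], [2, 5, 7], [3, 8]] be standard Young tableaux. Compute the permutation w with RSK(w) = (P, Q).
Reverse the RSK construction: for i from n down to 1, find the cell of Q containing i, remove the entry at that cell from P, and reverse-bump it up through P; the value ejected from row 1 is w(i).

Step i=8: Q has 8 at row 3, column 2; remove 8 from row 3 of P and reverse-bump: 8 enters row 2 and ejects 7; 7 enters row 1 and ejects 4. So w(8) = 4. P is now [[1, 3, 7], [2, 5, 8], [6]].
Step i=7: Q has 7 at row 2, column 3; remove 8 from row 2 of P and reverse-bump: 8 enters row 1 and ejects 7. So w(7) = 7. P is now [[1, 3, 8], [2, 5], [6]].
Step i=6: Q has 6 at row 1, column 3; remove that cell from P, ejecting 8. So w(6) = 8. P is now [[1, 3], [2, 5], [6]].
Step i=5: Q has 5 at row 2, column 2; remove 5 from row 2 of P and reverse-bump: 5 enters row 1 and ejects 3. So w(5) = 3. P is now [[1, 5], [2], [6]].
Step i=4: Q has 4 at row 1, column 2; remove that cell from P, ejecting 5. So w(4) = 5. P is now [[1], [2], [6]].
Step i=3: Q has 3 at row 3, column 1; remove 6 from row 3 of P and reverse-bump: 6 enters row 2 and ejects 2; 2 enters row 1 and ejects 1. So w(3) = 1. P is now [[2], [6]].
Step i=2: Q has 2 at row 2, column 1; remove 6 from row 2 of P and reverse-bump: 6 enters row 1 and ejects 2. So w(2) = 2. P is now [[6]].
Step i=1: Q has 1 at row 1, column 1; remove that cell from P, ejecting 6. So w(1) = 6. P is now [].

So w = 6 2 1 5 3 8 7 4.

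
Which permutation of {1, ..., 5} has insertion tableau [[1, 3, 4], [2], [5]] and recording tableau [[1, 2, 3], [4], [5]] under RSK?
Reverse the RSK construction: for i from n down to 1, find the cell of Q containing i, remove the entry at that cell from P, and reverse-bump it up through P; the value ejected from row 1 is w(i).

Step i=5: Q has 5 at row 3, column 1; remove 5 from row 3 of P and reverse-bump: 5 enters row 2 and ejects 2; 2 enters row 1 and ejects 1. So w(5) = 1. P is now [[2, 3, 4], [5]].
Step i=4: Q has 4 at row 2, column 1; remove 5 from row 2 of P and reverse-bump: 5 enters row 1 and ejects 4. So w(4) = 4. P is now [[2, 3, 5]].
Step i=3: Q has 3 at row 1, column 3; remove that cell from P, ejecting 5. So w(3) = 5. P is now [[2, 3]].
Step i=2: Q has 2 at row 1, column 2; remove that cell from P, ejecting 3. So w(2) = 3. P is now [[2]].
Step i=1: Q has 1 at row 1, column 1; remove that cell from P, ejecting 2. So w(1) = 2. P is now [].

So w = 2 3 5 4 1.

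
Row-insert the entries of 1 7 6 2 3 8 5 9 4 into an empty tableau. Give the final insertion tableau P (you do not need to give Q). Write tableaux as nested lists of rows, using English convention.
P = [[1, 2, 3, 4, 9], [5, 8], [6], [7]]

Insert 1: appended to row 1. P = [[1]].
Insert 7: appended to row 1. P = [[1, 7]].
Insert 6: 6 bumps 7 from row 1; 7 starts row 2. P = [[1, 6], [7]].
Insert 2: 2 bumps 6 from row 1; 6 bumps 7 from row 2; 7 starts row 3. P = [[1, 2], [6], [7]].
Insert 3: appended to row 1. P = [[1, 2, 3], [6], [7]].
Insert 8: appended to row 1. P = [[1, 2, 3, 8], [6], [7]].
Insert 5: 5 bumps 8 from row 1; 8 appends to row 2. P = [[1, 2, 3, 5], [6, 8], [7]].
Insert 9: appended to row 1. P = [[1, 2, 3, 5, 9], [6, 8], [7]].
Insert 4: 4 bumps 5 from row 1; 5 bumps 6 from row 2; 6 bumps 7 from row 3; 7 starts row 4. P = [[1, 2, 3, 4, 9], [5, 8], [6], [7]].

So P = [[1, 2, 3, 4, 9], [5, 8], [6], [7]].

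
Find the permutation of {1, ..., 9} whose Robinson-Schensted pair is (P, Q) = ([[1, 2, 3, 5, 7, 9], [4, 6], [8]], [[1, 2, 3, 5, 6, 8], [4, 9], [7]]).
Reverse RSK: for i = n, n-1, ..., 1, locate i in Q, remove the corresponding corner cell from P, and reverse-bump its entry up through P; the value ejected from row 1 is w(i).

So w = 1 2 8 4 6 7 3 9 5.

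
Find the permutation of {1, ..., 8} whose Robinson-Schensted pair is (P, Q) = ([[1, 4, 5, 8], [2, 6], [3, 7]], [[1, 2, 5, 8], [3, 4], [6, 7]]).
3 7 2 4 6 1 5 8

Reverse the RSK construction: for i from n down to 1, find the cell of Q containing i, remove the entry at that cell from P, and reverse-bump it up through P; the value ejected from row 1 is w(i).

Step i=8: Q has 8 at row 1, column 4; remove that cell from P, ejecting 8. So w(8) = 8. P is now [[1, 4, 5], [2, 6], [3, 7]].
Step i=7: Q has 7 at row 3, column 2; remove 7 from row 3 of P and reverse-bump: 7 enters row 2 and ejects 6; 6 enters row 1 and ejects 5. So w(7) = 5. P is now [[1, 4, 6], [2, 7], [3]].
Step i=6: Q has 6 at row 3, column 1; remove 3 from row 3 of P and reverse-bump: 3 enters row 2 and ejects 2; 2 enters row 1 and ejects 1. So w(6) = 1. P is now [[2, 4, 6], [3, 7]].
Step i=5: Q has 5 at row 1, column 3; remove that cell from P, ejecting 6. So w(5) = 6. P is now [[2, 4], [3, 7]].
Step i=4: Q has 4 at row 2, column 2; remove 7 from row 2 of P and reverse-bump: 7 enters row 1 and ejects 4. So w(4) = 4. P is now [[2, 7], [3]].
Step i=3: Q has 3 at row 2, column 1; remove 3 from row 2 of P and reverse-bump: 3 enters row 1 and ejects 2. So w(3) = 2. P is now [[3, 7]].
Step i=2: Q has 2 at row 1, column 2; remove that cell from P, ejecting 7. So w(2) = 7. P is now [[3]].
Step i=1: Q has 1 at row 1, column 1; remove that cell from P, ejecting 3. So w(1) = 3. P is now [].

So w = 3 7 2 4 6 1 5 8.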